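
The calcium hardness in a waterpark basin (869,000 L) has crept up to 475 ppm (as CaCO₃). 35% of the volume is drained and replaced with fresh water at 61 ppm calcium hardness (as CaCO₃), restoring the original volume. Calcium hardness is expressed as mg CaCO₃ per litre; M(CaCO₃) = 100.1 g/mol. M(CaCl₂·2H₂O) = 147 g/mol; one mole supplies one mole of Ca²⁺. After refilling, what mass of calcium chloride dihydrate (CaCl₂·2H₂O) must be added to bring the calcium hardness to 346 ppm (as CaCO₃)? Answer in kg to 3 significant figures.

After draining 35% and refilling: 475 × 0.65 + 61 × 0.35 = 330.1 ppm.
Deficit to target: 346 − 330.1 = 15.9 mg/L.
As CaCO₃: 15.9 mg/L × 869,000 L = 13,820 g; ÷ 100.1 = 138 mol Ca²⁺.
Mass: 138 × 147 = 20,290 g.

20.3 kg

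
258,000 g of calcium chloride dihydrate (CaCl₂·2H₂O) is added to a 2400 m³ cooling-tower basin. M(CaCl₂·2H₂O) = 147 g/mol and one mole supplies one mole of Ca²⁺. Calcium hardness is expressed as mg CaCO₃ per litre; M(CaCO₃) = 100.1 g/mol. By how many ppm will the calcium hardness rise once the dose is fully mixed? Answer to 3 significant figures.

Volume: 2400 m³ = 2,400,000 L.
Moles of Ca²⁺: 258,000 g ÷ 147 g/mol = 1755 mol.
As CaCO₃: 1755 mol × 100.1 g/mol = 175,700 g.
Rise: 175,700 g / 2,400,000 L × 1000 = 73.2 mg/L.

73.2 ppm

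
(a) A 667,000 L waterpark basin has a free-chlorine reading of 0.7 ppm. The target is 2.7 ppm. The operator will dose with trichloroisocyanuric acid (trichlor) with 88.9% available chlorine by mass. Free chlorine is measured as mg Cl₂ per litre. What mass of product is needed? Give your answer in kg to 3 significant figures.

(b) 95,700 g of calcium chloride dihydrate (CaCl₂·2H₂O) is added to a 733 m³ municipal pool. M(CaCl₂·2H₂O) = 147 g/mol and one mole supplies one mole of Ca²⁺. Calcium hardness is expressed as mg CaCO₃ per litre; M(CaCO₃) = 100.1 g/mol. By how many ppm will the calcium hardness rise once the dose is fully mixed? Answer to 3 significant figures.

(a) Chlorine deficit: 2.7 − 0.7 = 2 ppm = 2 mg/L as Cl₂.
(a) Cl₂ equivalent needed: 2 mg/L × 667,000 L = 1,334,000 mg = 1334 g.
(a) Product at 88.9% available chlorine: 1334 / 0.889 = 1501 g.

(b) Volume: 733 m³ = 733,000 L.
(b) Moles of Ca²⁺: 95,700 g ÷ 147 g/mol = 651 mol.
(b) As CaCO₃: 651 mol × 100.1 g/mol = 65,170 g.
(b) Rise: 65,170 g / 733,000 L × 1000 = 88.9 mg/L.

(a) 1.50 kg; (b) 88.9 ppm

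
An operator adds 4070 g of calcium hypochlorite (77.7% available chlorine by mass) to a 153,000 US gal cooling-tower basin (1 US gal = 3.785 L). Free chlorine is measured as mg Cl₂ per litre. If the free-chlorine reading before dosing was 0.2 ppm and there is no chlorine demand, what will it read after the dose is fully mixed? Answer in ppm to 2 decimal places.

Volume: 153,000 US gal × 3.785 L/gal = 579,105 L.
Available chlorine delivered: 4070 g × 0.777 = 3162 g as Cl₂.
Concentration rise: 3162 g / 579,105 L = 5.461 mg/L = 5.46 ppm.
Final FC: 0.2 + 5.46 = 5.66 ppm.

5.66 ppm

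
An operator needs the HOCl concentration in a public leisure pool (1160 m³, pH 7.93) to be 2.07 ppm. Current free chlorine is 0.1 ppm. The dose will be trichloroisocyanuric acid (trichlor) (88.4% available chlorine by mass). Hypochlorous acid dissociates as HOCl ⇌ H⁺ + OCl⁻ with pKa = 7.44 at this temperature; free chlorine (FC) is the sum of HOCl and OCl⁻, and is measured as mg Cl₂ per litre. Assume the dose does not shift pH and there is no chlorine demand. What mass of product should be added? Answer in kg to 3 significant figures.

11.0 kg

Volume: 1160 m³ = 1,160,000 L.
[OCl⁻]/[HOCl] = 10^(pH − pKa) = 10^(7.93 − 7.44) = 3.09; fraction as HOCl = 1/(1 + 3.09) = 0.2445.
Free chlorine required for 2.07 ppm HOCl: 2.07 / 0.2445 = 8.467 ppm.
FC to add: 8.467 − 0.1 = 8.367 mg/L as Cl₂.
Cl₂ equivalent: 8.367 mg/L × 1,160,000 L = 9706 g.
Product at 88.4% available Cl: 9706 / 0.884 = 10,980 g.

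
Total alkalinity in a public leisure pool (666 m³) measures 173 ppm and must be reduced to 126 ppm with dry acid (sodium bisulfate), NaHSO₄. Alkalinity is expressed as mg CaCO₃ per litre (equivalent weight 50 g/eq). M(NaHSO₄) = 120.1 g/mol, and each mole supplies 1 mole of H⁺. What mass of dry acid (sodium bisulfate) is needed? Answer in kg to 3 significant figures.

Volume: 666 m³ = 666,000 L.
Alkalinity to neutralize: (173 − 126) = 47 mg/L as CaCO₃ × 666,000 L = 31,300 g as CaCO₃.
Equivalents of H⁺ required: 31,300 ÷ 50 g/eq = 626 eq = 626 mol NaHSO₄.
Mass of NaHSO₄: 626 × 120.1 = 75,190 g.

75.2 kg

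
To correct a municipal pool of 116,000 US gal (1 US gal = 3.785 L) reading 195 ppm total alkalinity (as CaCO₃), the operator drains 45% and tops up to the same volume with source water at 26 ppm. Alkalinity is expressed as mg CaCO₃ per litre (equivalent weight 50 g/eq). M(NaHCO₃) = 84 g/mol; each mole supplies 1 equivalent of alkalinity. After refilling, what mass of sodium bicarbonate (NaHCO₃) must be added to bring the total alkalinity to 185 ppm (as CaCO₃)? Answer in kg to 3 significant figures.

48.7 kg

Volume: 116,000 US gal × 3.785 L/gal = 439,060 L.
After draining 45% and refilling: 195 × 0.55 + 26 × 0.45 = 118.95 ppm.
Deficit to target: 185 − 118.95 = 66.05 mg/L.
As CaCO₃: 66.05 mg/L × 439,060 L = 29,000 g; ÷ 50 g/eq ÷ 1 = 580 mol NaHCO₃.
Mass: 580 × 84 = 48,720 g.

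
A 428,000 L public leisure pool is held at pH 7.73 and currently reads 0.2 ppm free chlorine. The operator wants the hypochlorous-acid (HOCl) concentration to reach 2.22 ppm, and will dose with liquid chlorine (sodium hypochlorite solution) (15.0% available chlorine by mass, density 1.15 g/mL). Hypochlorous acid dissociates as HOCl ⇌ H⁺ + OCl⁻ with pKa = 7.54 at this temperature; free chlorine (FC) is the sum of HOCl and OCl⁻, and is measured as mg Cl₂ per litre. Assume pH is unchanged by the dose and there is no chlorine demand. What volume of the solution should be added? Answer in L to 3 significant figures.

13.5 L

[OCl⁻]/[HOCl] = 10^(pH − pKa) = 10^(7.73 − 7.54) = 1.549; fraction as HOCl = 1/(1 + 1.549) = 0.3923.
Free chlorine required for 2.22 ppm HOCl: 2.22 / 0.3923 = 5.658 ppm.
FC to add: 5.658 − 0.2 = 5.458 mg/L as Cl₂.
Cl₂ equivalent: 5.458 mg/L × 428,000 L = 2336 g.
Product at 15.0% available Cl: 2336 / 0.15 = 15,570 g.
Volume: 15,570 g ÷ 1.15 g/mL = 13,540 mL.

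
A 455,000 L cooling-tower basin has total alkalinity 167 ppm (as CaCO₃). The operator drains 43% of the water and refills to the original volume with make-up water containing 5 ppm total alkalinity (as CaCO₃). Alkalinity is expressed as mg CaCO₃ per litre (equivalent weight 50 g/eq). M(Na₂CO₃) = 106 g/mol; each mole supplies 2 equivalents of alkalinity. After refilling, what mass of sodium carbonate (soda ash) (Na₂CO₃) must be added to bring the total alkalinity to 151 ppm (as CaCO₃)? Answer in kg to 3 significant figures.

After draining 43% and refilling: 167 × 0.57 + 5 × 0.43 = 97.34 ppm.
Deficit to target: 151 − 97.34 = 53.66 mg/L.
As CaCO₃: 53.66 mg/L × 455,000 L = 24,420 g; ÷ 50 g/eq ÷ 2 = 244.2 mol Na₂CO₃.
Mass: 244.2 × 106 = 25,880 g.

25.9 kg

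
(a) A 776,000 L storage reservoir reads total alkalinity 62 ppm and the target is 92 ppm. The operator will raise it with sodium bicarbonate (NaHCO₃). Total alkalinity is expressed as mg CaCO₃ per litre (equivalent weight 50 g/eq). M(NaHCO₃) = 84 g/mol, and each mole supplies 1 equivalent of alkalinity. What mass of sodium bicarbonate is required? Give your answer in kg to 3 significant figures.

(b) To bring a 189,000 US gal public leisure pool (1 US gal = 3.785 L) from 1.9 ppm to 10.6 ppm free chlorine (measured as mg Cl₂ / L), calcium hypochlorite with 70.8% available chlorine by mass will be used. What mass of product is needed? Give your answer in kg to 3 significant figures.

(a) Alkalinity to add: (92 − 62) = 30 mg/L as CaCO₃ × 776,000 L = 23,280 g as CaCO₃.
(a) Equivalents: 23,280 g ÷ 50 g/eq = 465.6 eq.
(a) NaHCO₃ supplies 1 eq per mole → 465.6 mol.
(a) Mass: 465.6 mol × 84 g/mol = 39,110 g.

(b) Volume: 189,000 US gal × 3.785 L/gal = 715,365 L.
(b) Chlorine deficit: 10.6 − 1.9 = 8.7 ppm = 8.7 mg/L as Cl₂.
(b) Cl₂ equivalent needed: 8.7 mg/L × 715,365 L = 6,224,000 mg = 6224 g.
(b) Product at 70.8% available chlorine: 6224 / 0.708 = 8791 g.

(a) 39.1 kg; (b) 8.79 kg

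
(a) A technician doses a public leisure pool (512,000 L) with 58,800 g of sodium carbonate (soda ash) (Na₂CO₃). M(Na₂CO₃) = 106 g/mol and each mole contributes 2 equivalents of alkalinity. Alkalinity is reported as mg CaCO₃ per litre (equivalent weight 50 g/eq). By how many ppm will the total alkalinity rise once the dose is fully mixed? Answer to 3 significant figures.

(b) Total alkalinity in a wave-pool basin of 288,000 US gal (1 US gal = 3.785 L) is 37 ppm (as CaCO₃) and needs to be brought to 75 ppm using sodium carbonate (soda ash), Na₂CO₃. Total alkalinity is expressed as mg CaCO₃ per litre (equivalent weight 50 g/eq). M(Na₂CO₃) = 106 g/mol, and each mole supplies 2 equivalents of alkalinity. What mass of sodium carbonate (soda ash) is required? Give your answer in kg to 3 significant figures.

(a) Moles of Na₂CO₃: 58,800 g ÷ 106 g/mol = 554.7 mol → 1109 eq of alkalinity.
(a) As CaCO₃: 1109 eq × 50 g/eq = 55,470 g.
(a) Rise: 55,470 g / 512,000 L × 1000 = 108.3 mg/L.

(b) Volume: 288,000 US gal × 3.785 L/gal = 1,090,080 L.
(b) Alkalinity to add: (75 − 37) = 38 mg/L as CaCO₃ × 1,090,080 L = 41,420 g as CaCO₃.
(b) Equivalents: 41,420 g ÷ 50 g/eq = 828.5 eq.
(b) Each mole of Na₂CO₃ supplies 2 eq, so 828.5 / 2 = 414.2 mol.
(b) Mass: 414.2 mol × 106 g/mol = 43,910 g.

(a) 108 ppm; (b) 43.9 kg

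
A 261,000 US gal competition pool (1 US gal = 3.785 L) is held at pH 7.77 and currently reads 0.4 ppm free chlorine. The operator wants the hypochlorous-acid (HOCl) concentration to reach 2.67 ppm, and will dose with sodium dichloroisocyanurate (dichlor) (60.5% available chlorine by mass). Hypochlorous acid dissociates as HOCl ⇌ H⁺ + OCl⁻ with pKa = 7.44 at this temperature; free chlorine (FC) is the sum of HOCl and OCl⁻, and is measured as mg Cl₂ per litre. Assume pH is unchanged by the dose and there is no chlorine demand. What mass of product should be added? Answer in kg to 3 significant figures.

Volume: 261,000 US gal × 3.785 L/gal = 987,885 L.
[OCl⁻]/[HOCl] = 10^(pH − pKa) = 10^(7.77 − 7.44) = 2.138; fraction as HOCl = 1/(1 + 2.138) = 0.3187.
Free chlorine required for 2.67 ppm HOCl: 2.67 / 0.3187 = 8.378 ppm.
FC to add: 8.378 − 0.4 = 7.978 mg/L as Cl₂.
Cl₂ equivalent: 7.978 mg/L × 987,885 L = 7882 g.
Product at 60.5% available Cl: 7882 / 0.605 = 13,030 g.

13.0 kg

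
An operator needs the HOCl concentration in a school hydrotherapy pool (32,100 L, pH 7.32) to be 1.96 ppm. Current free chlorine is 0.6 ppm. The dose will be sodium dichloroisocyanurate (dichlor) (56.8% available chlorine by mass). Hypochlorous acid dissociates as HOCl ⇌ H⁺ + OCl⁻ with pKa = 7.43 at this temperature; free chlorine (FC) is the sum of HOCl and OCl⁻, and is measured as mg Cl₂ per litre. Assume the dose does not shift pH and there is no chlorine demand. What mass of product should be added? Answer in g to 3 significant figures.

163 g

[OCl⁻]/[HOCl] = 10^(pH − pKa) = 10^(7.32 − 7.43) = 0.7762; fraction as HOCl = 1/(1 + 0.7762) = 0.563.
Free chlorine required for 1.96 ppm HOCl: 1.96 / 0.563 = 3.481 ppm.
FC to add: 3.481 − 0.6 = 2.881 mg/L as Cl₂.
Cl₂ equivalent: 2.881 mg/L × 32,100 L = 92.49 g.
Product at 56.8% available Cl: 92.49 / 0.568 = 162.8 g.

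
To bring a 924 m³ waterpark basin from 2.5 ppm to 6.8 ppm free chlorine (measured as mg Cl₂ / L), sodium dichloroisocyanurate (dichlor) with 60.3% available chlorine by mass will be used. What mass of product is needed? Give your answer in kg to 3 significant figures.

6.59 kg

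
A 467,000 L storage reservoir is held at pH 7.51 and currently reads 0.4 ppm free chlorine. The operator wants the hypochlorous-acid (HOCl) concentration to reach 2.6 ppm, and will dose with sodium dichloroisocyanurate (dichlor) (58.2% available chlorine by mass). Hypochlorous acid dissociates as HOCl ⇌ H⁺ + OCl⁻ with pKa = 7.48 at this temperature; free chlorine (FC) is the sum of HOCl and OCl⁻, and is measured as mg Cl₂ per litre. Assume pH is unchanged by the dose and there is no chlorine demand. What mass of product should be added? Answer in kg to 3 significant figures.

4.00 kg

[OCl⁻]/[HOCl] = 10^(pH − pKa) = 10^(7.51 − 7.48) = 1.072; fraction as HOCl = 1/(1 + 1.072) = 0.4827.
Free chlorine required for 2.6 ppm HOCl: 2.6 / 0.4827 = 5.386 ppm.
FC to add: 5.386 − 0.4 = 4.986 mg/L as Cl₂.
Cl₂ equivalent: 4.986 mg/L × 467,000 L = 2328 g.
Product at 58.2% available Cl: 2328 / 0.582 = 4001 g.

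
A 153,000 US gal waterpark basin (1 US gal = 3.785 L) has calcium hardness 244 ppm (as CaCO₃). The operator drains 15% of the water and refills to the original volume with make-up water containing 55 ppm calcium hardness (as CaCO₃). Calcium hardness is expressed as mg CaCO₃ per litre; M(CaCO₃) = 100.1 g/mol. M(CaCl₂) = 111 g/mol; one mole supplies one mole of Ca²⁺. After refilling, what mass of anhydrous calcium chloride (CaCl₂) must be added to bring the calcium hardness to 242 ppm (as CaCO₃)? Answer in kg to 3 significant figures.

16.9 kg

Volume: 153,000 US gal × 3.785 L/gal = 579,105 L.
After draining 15% and refilling: 244 × 0.85 + 55 × 0.15 = 215.65 ppm.
Deficit to target: 242 − 215.65 = 26.35 mg/L.
As CaCO₃: 26.35 mg/L × 579,105 L = 15,260 g; ÷ 100.1 = 152.4 mol Ca²⁺.
Mass: 152.4 × 111 = 16,920 g.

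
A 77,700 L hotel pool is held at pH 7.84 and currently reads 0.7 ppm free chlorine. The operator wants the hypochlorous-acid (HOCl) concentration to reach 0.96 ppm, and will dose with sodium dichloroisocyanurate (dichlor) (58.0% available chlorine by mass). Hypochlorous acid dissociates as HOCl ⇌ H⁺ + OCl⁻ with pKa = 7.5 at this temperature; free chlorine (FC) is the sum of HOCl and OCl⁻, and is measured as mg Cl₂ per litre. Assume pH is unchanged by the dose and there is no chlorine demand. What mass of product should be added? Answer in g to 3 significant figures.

[OCl⁻]/[HOCl] = 10^(pH − pKa) = 10^(7.84 − 7.5) = 2.188; fraction as HOCl = 1/(1 + 2.188) = 0.3137.
Free chlorine required for 0.96 ppm HOCl: 0.96 / 0.3137 = 3.06 ppm.
FC to add: 3.06 − 0.7 = 2.36 mg/L as Cl₂.
Cl₂ equivalent: 2.36 mg/L × 77,700 L = 183.4 g.
Product at 58.0% available Cl: 183.4 / 0.58 = 316.2 g.

316 g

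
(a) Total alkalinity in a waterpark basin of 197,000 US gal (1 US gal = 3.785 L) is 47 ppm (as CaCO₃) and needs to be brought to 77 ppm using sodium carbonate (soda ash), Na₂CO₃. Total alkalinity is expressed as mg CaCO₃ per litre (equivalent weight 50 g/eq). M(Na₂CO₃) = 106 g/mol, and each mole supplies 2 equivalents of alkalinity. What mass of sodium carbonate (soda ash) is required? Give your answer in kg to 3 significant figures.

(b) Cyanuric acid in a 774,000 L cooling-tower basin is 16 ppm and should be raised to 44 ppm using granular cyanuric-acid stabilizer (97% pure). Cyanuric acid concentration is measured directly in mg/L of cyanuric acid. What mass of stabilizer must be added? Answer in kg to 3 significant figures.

(a) 23.7 kg; (b) 22.3 kg

(a) Volume: 197,000 US gal × 3.785 L/gal = 745,645 L.
(a) Alkalinity to add: (77 − 47) = 30 mg/L as CaCO₃ × 745,645 L = 22,370 g as CaCO₃.
(a) Equivalents: 22,370 g ÷ 50 g/eq = 447.4 eq.
(a) Each mole of Na₂CO₃ supplies 2 eq, so 447.4 / 2 = 223.7 mol.
(a) Mass: 223.7 mol × 106 g/mol = 23,710 g.

(b) CYA to add: (44 − 16) = 28 mg/L × 774,000 L = 21,670 g cyanuric acid.
(b) At 97% purity: 21,670 / 0.97 = 22,340 g product.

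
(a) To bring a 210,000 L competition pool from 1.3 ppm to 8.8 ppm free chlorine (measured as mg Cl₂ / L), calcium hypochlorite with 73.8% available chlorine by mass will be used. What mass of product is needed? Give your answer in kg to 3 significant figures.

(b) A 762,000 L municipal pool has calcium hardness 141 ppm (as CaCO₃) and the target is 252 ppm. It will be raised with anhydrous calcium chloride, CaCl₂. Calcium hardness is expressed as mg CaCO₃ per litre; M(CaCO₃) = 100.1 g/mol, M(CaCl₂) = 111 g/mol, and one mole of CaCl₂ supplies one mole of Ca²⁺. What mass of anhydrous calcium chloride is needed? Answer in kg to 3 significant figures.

(a) 2.13 kg; (b) 93.8 kg

(a) Chlorine deficit: 8.8 − 1.3 = 7.5 ppm = 7.5 mg/L as Cl₂.
(a) Cl₂ equivalent needed: 7.5 mg/L × 210,000 L = 1,575,000 mg = 1575 g.
(a) Product at 73.8% available chlorine: 1575 / 0.738 = 2134 g.

(b) Hardness to add: (252 − 141) = 111 mg/L as CaCO₃ × 762,000 L = 84,580 g as CaCO₃.
(b) Moles of Ca²⁺ (1 mol Ca²⁺ ≡ 1 mol CaCO₃): 84,580 / 100.1 g/mol = 845 mol.
(b) Mass of CaCl₂: 845 × 111 = 93,790 g.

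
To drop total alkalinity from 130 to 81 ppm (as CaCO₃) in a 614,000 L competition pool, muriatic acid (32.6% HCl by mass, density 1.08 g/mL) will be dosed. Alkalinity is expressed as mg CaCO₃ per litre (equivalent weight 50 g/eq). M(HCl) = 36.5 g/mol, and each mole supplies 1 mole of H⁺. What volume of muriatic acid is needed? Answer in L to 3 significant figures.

62.4 L

Alkalinity to neutralize: (130 − 81) = 49 mg/L as CaCO₃ × 614,000 L = 30,090 g as CaCO₃.
Equivalents of H⁺ required: 30,090 ÷ 50 g/eq = 601.7 eq = 601.7 mol HCl.
Mass of HCl: 601.7 × 36.5 = 21,960 g.
Mass of 32.6% solution: 21,960 / 0.326 = 67,370 g.
Volume: 67,370 g ÷ 1.08 g/mL = 62,380 mL.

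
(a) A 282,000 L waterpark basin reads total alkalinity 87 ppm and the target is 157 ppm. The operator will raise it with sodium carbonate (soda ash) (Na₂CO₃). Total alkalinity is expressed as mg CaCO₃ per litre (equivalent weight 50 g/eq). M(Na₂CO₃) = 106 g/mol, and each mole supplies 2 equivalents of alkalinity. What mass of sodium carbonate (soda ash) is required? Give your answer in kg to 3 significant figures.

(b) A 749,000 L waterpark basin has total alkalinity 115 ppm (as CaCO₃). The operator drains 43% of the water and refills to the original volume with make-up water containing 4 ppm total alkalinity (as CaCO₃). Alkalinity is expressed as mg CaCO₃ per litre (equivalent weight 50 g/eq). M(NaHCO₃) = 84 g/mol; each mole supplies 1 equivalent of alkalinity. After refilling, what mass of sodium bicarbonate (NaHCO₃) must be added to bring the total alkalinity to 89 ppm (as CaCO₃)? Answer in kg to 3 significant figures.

(a) Alkalinity to add: (157 − 87) = 70 mg/L as CaCO₃ × 282,000 L = 19,740 g as CaCO₃.
(a) Equivalents: 19,740 g ÷ 50 g/eq = 394.8 eq.
(a) Each mole of Na₂CO₃ supplies 2 eq, so 394.8 / 2 = 197.4 mol.
(a) Mass: 197.4 mol × 106 g/mol = 20,920 g.

(b) After draining 43% and refilling: 115 × 0.57 + 4 × 0.43 = 67.27 ppm.
(b) Deficit to target: 89 − 67.27 = 21.73 mg/L.
(b) As CaCO₃: 21.73 mg/L × 749,000 L = 16,280 g; ÷ 50 g/eq ÷ 1 = 325.5 mol NaHCO₃.
(b) Mass: 325.5 × 84 = 27,340 g.

(a) 20.9 kg; (b) 27.3 kg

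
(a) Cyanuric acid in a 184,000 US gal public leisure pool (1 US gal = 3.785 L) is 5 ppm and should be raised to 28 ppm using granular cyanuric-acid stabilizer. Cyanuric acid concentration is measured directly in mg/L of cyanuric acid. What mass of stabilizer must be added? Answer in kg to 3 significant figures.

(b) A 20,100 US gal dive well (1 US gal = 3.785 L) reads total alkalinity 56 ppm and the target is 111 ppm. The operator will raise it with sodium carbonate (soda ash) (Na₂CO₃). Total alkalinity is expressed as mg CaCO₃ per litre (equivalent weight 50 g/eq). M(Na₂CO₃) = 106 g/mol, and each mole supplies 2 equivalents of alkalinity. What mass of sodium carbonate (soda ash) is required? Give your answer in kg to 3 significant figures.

(a) 16.0 kg; (b) 4.44 kg

(a) Volume: 184,000 US gal × 3.785 L/gal = 696,440 L.
(a) CYA to add: (28 − 5) = 23 mg/L × 696,440 L = 16,020 g cyanuric acid.

(b) Volume: 20,100 US gal × 3.785 L/gal = 76,078 L.
(b) Alkalinity to add: (111 − 56) = 55 mg/L as CaCO₃ × 76,078 L = 4184 g as CaCO₃.
(b) Equivalents: 4184 g ÷ 50 g/eq = 83.69 eq.
(b) Each mole of Na₂CO₃ supplies 2 eq, so 83.69 / 2 = 41.84 mol.
(b) Mass: 41.84 mol × 106 g/mol = 4435 g.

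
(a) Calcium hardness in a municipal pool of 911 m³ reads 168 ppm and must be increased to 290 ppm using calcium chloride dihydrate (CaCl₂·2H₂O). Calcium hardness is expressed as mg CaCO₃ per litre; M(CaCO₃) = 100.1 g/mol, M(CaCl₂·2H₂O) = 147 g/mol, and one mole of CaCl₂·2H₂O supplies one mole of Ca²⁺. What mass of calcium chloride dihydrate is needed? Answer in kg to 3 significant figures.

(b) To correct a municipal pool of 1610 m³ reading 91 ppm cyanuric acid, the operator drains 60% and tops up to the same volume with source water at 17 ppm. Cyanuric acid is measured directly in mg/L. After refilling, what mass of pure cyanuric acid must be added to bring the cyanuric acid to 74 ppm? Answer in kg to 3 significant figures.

(a) 163 kg; (b) 44.1 kg

(a) Volume: 911 m³ = 911,000 L.
(a) Hardness to add: (290 − 168) = 122 mg/L as CaCO₃ × 911,000 L = 111,100 g as CaCO₃.
(a) Moles of Ca²⁺ (1 mol Ca²⁺ ≡ 1 mol CaCO₃): 111,100 / 100.1 g/mol = 1110 mol.
(a) Mass of CaCl₂·2H₂O: 1110 × 147 = 163,200 g.

(b) Volume: 1610 m³ = 1,610,000 L.
(b) After draining 60% and refilling: 91 × 0.40 + 17 × 0.60 = 46.6 ppm.
(b) Deficit to target: 74 − 46.6 = 27.4 mg/L.
(b) Mass: 27.4 mg/L × 1,610,000 L = 44,110 g cyanuric acid.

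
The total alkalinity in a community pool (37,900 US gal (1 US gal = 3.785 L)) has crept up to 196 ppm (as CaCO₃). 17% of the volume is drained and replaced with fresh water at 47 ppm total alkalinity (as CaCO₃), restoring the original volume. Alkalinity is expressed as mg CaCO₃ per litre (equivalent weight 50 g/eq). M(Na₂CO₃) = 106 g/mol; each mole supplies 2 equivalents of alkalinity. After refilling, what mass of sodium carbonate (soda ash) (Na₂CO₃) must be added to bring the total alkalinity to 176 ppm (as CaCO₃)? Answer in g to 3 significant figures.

Volume: 37,900 US gal × 3.785 L/gal = 143,452 L.
After draining 17% and refilling: 196 × 0.83 + 47 × 0.17 = 170.67 ppm.
Deficit to target: 176 − 170.67 = 5.33 mg/L.
As CaCO₃: 5.33 mg/L × 143,452 L = 764.6 g; ÷ 50 g/eq ÷ 2 = 7.646 mol Na₂CO₃.
Mass: 7.646 × 106 = 810.5 g.

810 g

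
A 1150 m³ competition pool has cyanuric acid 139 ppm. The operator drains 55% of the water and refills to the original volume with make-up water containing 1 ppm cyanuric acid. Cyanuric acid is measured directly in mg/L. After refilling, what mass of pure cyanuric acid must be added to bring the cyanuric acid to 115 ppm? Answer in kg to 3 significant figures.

59.7 kg

Volume: 1150 m³ = 1,150,000 L.
After draining 55% and refilling: 139 × 0.45 + 1 × 0.55 = 63.1 ppm.
Deficit to target: 115 − 63.1 = 51.9 mg/L.
Mass: 51.9 mg/L × 1,150,000 L = 59,690 g cyanuric acid.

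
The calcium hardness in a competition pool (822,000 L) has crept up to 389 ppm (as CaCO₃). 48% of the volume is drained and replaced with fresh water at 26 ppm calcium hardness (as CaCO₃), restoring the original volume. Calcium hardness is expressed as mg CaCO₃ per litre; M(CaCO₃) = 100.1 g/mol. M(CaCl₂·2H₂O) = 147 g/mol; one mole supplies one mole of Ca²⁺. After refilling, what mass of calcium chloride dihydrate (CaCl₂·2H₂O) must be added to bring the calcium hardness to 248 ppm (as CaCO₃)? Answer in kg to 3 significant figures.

40.1 kg

After draining 48% and refilling: 389 × 0.52 + 26 × 0.48 = 214.76 ppm.
Deficit to target: 248 − 214.76 = 33.24 mg/L.
As CaCO₃: 33.24 mg/L × 822,000 L = 27,320 g; ÷ 100.1 = 273 mol Ca²⁺.
Mass: 273 × 147 = 40,130 g.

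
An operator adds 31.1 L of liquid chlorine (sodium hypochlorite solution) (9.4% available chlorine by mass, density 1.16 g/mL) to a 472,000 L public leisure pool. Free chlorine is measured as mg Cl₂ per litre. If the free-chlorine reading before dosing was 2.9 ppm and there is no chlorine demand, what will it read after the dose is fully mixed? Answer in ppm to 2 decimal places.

Mass of solution: 31.1 L × 1000 mL/L × 1.16 g/mL = 36,080 g.
Available chlorine delivered: 36,080 g × 0.094 = 3391 g as Cl₂.
Concentration rise: 3391 g / 472,000 L = 7.185 mg/L = 7.18 ppm.
Final FC: 2.9 + 7.18 = 10.08 ppm.

10.08 ppm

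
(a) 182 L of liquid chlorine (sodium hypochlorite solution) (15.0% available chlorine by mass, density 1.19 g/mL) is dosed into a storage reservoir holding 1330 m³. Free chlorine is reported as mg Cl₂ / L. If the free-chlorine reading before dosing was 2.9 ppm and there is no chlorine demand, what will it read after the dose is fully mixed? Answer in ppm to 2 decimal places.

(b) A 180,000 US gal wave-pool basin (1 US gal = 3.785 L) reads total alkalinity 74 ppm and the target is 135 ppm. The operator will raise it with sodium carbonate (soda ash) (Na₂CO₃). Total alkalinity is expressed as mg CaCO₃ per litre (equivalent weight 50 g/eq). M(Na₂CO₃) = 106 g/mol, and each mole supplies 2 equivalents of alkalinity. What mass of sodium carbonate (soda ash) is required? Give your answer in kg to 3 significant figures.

(a) 27.33 ppm; (b) 44.1 kg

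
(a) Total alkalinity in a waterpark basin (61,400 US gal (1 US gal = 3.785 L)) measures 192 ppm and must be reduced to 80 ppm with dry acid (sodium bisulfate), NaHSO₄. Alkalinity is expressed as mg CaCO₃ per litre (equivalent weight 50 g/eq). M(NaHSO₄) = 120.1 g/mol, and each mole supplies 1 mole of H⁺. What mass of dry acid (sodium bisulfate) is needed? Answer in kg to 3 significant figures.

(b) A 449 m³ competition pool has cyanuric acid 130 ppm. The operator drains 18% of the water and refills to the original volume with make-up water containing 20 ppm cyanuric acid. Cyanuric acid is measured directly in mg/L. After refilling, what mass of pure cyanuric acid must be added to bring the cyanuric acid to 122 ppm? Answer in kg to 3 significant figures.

(a) 62.5 kg; (b) 5.30 kg

(a) Volume: 61,400 US gal × 3.785 L/gal = 232,399 L.
(a) Alkalinity to neutralize: (192 − 80) = 112 mg/L as CaCO₃ × 232,399 L = 26,030 g as CaCO₃.
(a) Equivalents of H⁺ required: 26,030 ÷ 50 g/eq = 520.6 eq = 520.6 mol NaHSO₄.
(a) Mass of NaHSO₄: 520.6 × 120.1 = 62,520 g.

(b) Volume: 449 m³ = 449,000 L.
(b) After draining 18% and refilling: 130 × 0.82 + 20 × 0.18 = 110.2 ppm.
(b) Deficit to target: 122 − 110.2 = 11.8 mg/L.
(b) Mass: 11.8 mg/L × 449,000 L = 5298 g cyanuric acid.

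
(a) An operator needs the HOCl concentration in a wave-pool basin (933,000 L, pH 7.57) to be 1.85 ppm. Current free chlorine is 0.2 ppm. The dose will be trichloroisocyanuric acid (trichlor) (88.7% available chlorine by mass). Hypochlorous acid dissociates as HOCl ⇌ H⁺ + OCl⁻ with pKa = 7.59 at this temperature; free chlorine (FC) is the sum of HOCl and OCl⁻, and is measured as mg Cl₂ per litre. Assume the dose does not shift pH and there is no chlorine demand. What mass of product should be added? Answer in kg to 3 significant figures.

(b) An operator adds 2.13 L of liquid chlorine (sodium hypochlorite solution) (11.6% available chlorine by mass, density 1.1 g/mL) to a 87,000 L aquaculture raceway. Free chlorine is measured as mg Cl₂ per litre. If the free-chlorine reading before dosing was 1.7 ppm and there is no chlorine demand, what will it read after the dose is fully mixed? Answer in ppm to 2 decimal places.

(a) [OCl⁻]/[HOCl] = 10^(pH − pKa) = 10^(7.57 − 7.59) = 0.955; fraction as HOCl = 1/(1 + 0.955) = 0.5115.
(a) Free chlorine required for 1.85 ppm HOCl: 1.85 / 0.5115 = 3.617 ppm.
(a) FC to add: 3.617 − 0.2 = 3.417 mg/L as Cl₂.
(a) Cl₂ equivalent: 3.417 mg/L × 933,000 L = 3188 g.
(a) Product at 88.7% available Cl: 3188 / 0.887 = 3594 g.

(b) Mass of solution: 2.13 L × 1000 mL/L × 1.1 g/mL = 2343 g.
(b) Available chlorine delivered: 2343 g × 0.116 = 271.8 g as Cl₂.
(b) Concentration rise: 271.8 g / 87,000 L = 3.124 mg/L = 3.12 ppm.
(b) Final FC: 1.7 + 3.12 = 4.82 ppm.

(a) 3.59 kg; (b) 4.82 ppm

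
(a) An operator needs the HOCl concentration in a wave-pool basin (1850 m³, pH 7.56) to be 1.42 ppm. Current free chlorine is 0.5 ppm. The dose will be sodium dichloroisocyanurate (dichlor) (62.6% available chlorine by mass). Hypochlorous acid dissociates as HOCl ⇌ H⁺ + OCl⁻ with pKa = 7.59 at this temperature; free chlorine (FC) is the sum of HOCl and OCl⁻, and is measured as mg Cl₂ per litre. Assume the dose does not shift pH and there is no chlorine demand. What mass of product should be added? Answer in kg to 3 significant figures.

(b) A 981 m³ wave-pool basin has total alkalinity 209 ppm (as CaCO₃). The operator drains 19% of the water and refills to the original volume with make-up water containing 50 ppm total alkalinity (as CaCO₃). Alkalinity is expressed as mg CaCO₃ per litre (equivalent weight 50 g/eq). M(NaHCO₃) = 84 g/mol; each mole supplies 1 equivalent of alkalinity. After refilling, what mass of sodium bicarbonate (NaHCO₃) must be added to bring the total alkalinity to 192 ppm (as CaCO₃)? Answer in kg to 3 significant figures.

(a) 6.64 kg; (b) 21.8 kg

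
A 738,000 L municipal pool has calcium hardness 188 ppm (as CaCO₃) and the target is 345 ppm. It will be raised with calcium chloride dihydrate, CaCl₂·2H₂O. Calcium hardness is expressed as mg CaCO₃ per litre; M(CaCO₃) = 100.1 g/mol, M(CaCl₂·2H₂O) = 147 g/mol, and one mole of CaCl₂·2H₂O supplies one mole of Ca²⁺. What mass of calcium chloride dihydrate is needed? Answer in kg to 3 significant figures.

Hardness to add: (345 − 188) = 157 mg/L as CaCO₃ × 738,000 L = 115,900 g as CaCO₃.
Moles of Ca²⁺ (1 mol Ca²⁺ ≡ 1 mol CaCO₃): 115,900 / 100.1 g/mol = 1158 mol.
Mass of CaCl₂·2H₂O: 1158 × 147 = 170,200 g.

170 kg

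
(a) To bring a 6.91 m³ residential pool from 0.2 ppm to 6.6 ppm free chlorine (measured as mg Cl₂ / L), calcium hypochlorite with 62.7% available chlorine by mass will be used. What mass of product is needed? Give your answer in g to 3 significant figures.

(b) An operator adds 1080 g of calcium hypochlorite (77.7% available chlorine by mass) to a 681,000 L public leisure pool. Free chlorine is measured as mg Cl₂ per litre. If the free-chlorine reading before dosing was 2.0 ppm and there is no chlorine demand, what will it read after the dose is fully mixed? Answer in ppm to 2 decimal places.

(a) Volume: 6.91 m³ = 6,910 L.
(a) Chlorine deficit: 6.6 − 0.2 = 6.4 ppm = 6.4 mg/L as Cl₂.
(a) Cl₂ equivalent needed: 6.4 mg/L × 6,910 L = 44,220 mg = 44.22 g.
(a) Product at 62.7% available chlorine: 44.22 / 0.627 = 70.53 g.

(b) Available chlorine delivered: 1080 g × 0.777 = 839.2 g as Cl₂.
(b) Concentration rise: 839.2 g / 681,000 L = 1.232 mg/L = 1.23 ppm.
(b) Final FC: 2.0 + 1.23 = 3.23 ppm.

(a) 70.5 g; (b) 3.23 ppm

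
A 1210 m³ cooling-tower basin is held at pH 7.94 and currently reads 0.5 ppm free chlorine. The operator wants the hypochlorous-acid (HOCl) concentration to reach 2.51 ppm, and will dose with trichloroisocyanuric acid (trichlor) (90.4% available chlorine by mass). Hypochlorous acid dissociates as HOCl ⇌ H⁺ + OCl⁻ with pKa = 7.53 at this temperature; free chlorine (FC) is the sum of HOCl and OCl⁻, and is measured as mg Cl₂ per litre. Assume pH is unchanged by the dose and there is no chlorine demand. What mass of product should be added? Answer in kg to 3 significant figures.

11.3 kg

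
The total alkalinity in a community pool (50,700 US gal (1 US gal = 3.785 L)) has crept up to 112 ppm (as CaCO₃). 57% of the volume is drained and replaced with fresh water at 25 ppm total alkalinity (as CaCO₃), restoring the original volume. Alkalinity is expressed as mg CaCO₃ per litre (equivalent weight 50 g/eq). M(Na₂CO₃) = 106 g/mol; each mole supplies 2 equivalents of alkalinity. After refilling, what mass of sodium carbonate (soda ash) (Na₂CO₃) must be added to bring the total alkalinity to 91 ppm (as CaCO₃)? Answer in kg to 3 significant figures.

Volume: 50,700 US gal × 3.785 L/gal = 191,900 L.
After draining 57% and refilling: 112 × 0.43 + 25 × 0.57 = 62.41 ppm.
Deficit to target: 91 − 62.41 = 28.59 mg/L.
As CaCO₃: 28.59 mg/L × 191,900 L = 5486 g; ÷ 50 g/eq ÷ 2 = 54.86 mol Na₂CO₃.
Mass: 54.86 × 106 = 5816 g.

5.82 kg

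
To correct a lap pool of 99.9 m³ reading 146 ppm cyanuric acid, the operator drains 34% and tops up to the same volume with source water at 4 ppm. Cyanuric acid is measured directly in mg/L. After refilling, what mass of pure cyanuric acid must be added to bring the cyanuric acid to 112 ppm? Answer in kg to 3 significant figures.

Volume: 99.9 m³ = 99,900 L.
After draining 34% and refilling: 146 × 0.66 + 4 × 0.34 = 97.72 ppm.
Deficit to target: 112 − 97.72 = 14.28 mg/L.
Mass: 14.28 mg/L × 99,900 L = 1427 g cyanuric acid.

1.43 kg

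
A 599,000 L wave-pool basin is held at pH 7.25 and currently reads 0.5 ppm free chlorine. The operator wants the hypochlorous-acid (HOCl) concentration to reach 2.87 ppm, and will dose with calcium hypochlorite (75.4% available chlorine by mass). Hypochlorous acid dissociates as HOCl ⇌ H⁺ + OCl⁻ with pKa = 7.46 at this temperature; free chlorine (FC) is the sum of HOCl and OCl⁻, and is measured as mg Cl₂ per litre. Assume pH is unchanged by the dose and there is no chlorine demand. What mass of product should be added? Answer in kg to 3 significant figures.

[OCl⁻]/[HOCl] = 10^(pH − pKa) = 10^(7.25 − 7.46) = 0.6166; fraction as HOCl = 1/(1 + 0.6166) = 0.6186.
Free chlorine required for 2.87 ppm HOCl: 2.87 / 0.6186 = 4.64 ppm.
FC to add: 4.64 − 0.5 = 4.14 mg/L as Cl₂.
Cl₂ equivalent: 4.14 mg/L × 599,000 L = 2480 g.
Product at 75.4% available Cl: 2480 / 0.754 = 3289 g.

3.29 kg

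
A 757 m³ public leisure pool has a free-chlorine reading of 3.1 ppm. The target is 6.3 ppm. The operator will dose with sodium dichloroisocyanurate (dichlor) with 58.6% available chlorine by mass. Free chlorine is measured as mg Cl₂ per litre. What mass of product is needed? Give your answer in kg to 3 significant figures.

4.13 kg

Volume: 757 m³ = 757,000 L.
Chlorine deficit: 6.3 − 3.1 = 3.2 ppm = 3.2 mg/L as Cl₂.
Cl₂ equivalent needed: 3.2 mg/L × 757,000 L = 2,422,000 mg = 2422 g.
Product at 58.6% available chlorine: 2422 / 0.586 = 4134 g.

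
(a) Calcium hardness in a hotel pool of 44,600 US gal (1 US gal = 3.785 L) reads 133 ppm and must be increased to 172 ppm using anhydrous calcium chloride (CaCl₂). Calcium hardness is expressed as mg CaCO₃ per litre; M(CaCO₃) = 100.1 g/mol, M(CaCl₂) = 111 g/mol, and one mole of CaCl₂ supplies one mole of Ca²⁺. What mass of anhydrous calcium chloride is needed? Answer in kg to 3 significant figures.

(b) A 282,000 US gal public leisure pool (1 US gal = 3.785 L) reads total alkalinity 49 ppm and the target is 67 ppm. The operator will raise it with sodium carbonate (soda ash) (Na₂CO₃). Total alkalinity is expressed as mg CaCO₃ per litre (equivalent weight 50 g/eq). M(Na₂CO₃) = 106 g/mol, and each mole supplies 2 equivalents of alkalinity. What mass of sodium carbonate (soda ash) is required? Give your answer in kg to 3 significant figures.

(a) 7.30 kg; (b) 20.4 kg

(a) Volume: 44,600 US gal × 3.785 L/gal = 168,811 L.
(a) Hardness to add: (172 − 133) = 39 mg/L as CaCO₃ × 168,811 L = 6584 g as CaCO₃.
(a) Moles of Ca²⁺ (1 mol Ca²⁺ ≡ 1 mol CaCO₃): 6584 / 100.1 g/mol = 65.77 mol.
(a) Mass of CaCl₂: 65.77 × 111 = 7301 g.

(b) Volume: 282,000 US gal × 3.785 L/gal = 1,067,370 L.
(b) Alkalinity to add: (67 − 49) = 18 mg/L as CaCO₃ × 1,067,370 L = 19,210 g as CaCO₃.
(b) Equivalents: 19,210 g ÷ 50 g/eq = 384.3 eq.
(b) Each mole of Na₂CO₃ supplies 2 eq, so 384.3 / 2 = 192.1 mol.
(b) Mass: 192.1 mol × 106 g/mol = 20,370 g.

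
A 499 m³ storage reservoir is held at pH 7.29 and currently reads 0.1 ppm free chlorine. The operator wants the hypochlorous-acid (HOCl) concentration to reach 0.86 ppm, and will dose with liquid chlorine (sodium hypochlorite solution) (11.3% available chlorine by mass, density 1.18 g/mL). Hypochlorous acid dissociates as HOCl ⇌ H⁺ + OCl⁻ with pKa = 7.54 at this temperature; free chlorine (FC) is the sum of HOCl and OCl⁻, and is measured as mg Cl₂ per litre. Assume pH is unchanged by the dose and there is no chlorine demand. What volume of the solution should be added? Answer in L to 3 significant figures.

4.65 L

Volume: 499 m³ = 499,000 L.
[OCl⁻]/[HOCl] = 10^(pH − pKa) = 10^(7.29 − 7.54) = 0.5623; fraction as HOCl = 1/(1 + 0.5623) = 0.6401.
Free chlorine required for 0.86 ppm HOCl: 0.86 / 0.6401 = 1.344 ppm.
FC to add: 1.344 − 0.1 = 1.244 mg/L as Cl₂.
Cl₂ equivalent: 1.244 mg/L × 499,000 L = 620.6 g.
Product at 11.3% available Cl: 620.6 / 0.113 = 5492 g.
Volume: 5492 g ÷ 1.18 g/mL = 4654 mL.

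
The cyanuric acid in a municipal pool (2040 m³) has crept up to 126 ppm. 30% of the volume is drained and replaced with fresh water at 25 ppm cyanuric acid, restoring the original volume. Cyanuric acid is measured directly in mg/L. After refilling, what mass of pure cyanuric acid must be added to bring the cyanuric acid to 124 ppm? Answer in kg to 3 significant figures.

Volume: 2040 m³ = 2,040,000 L.
After draining 30% and refilling: 126 × 0.70 + 25 × 0.30 = 95.7 ppm.
Deficit to target: 124 − 95.7 = 28.3 mg/L.
Mass: 28.3 mg/L × 2,040,000 L = 57,730 g cyanuric acid.

57.7 kg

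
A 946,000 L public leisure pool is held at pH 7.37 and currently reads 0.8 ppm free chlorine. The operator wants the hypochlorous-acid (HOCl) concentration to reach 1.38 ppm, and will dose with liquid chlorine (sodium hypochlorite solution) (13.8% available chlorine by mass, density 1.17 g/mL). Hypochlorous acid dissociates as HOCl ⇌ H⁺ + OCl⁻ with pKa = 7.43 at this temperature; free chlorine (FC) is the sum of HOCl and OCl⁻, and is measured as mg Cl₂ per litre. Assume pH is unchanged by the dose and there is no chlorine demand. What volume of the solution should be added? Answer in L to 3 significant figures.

10.4 L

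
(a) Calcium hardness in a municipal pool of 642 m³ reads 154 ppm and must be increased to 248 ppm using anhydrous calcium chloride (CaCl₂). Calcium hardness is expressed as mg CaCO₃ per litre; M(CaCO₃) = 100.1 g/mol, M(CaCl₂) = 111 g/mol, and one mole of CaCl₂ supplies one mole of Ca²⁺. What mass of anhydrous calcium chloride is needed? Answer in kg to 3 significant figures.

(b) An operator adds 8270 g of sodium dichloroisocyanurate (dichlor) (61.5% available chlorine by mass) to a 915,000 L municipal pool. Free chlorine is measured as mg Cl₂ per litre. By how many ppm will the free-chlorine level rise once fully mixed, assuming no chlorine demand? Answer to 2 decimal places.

(a) 66.9 kg; (b) 5.56 ppm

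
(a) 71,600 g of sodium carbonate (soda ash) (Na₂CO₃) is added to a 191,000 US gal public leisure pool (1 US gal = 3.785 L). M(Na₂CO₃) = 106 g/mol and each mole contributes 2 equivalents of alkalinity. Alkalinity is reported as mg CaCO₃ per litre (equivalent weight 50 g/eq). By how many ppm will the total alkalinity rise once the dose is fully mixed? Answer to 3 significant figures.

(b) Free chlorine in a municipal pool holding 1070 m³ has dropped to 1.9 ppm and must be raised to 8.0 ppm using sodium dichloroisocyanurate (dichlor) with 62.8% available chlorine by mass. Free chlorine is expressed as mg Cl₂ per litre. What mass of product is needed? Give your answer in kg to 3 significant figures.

(a) Volume: 191,000 US gal × 3.785 L/gal = 722,935 L.
(a) Moles of Na₂CO₃: 71,600 g ÷ 106 g/mol = 675.5 mol → 1351 eq of alkalinity.
(a) As CaCO₃: 1351 eq × 50 g/eq = 67,550 g.
(a) Rise: 67,550 g / 722,935 L × 1000 = 93.43 mg/L.

(b) Volume: 1070 m³ = 1,070,000 L.
(b) Chlorine deficit: 8.0 − 1.9 = 6.1 ppm = 6.1 mg/L as Cl₂.
(b) Cl₂ equivalent needed: 6.1 mg/L × 1,070,000 L = 6,527,000 mg = 6527 g.
(b) Product at 62.8% available chlorine: 6527 / 0.628 = 10,390 g.

(a) 93.4 ppm; (b) 10.4 kg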